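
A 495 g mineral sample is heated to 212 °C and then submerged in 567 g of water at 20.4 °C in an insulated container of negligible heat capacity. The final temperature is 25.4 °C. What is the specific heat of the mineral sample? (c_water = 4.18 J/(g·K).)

c ≈ 0.128 J/(g·K)

Energy conservation, ΣQ = 0:
495×c×(25.4 − 212) + 567×4.18×(25.4 − 20.4) = 0
-92367 c = -11850
c = -11850/-92367 ≈ 0.1283 J/(g·K)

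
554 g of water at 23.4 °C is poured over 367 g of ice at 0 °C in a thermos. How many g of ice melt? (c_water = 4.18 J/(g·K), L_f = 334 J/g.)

m_melted ≈ 162 g

Water can give up m c ΔT = 554·4.18·23.4 = 54188 J before reaching 0 °C.
Fully melting the ice requires m_ice L_f = 367·334 = 122578 J.
Since 54188 < 122578 J, not all the ice melts; equilibrium is at 0 °C.
Mass melted = 54188/334 ≈ 162.2 g.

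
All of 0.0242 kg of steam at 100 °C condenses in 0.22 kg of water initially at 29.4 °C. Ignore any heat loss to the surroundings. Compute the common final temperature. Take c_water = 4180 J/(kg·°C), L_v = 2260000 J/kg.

Let T be the final temperature. ΣQ_i = 0:
latent heat released on condensation: 0.0242×2260000 = 54692; condensate cools 100→T: 0.0242×4180×(T − 100) = 101.16(T − 100); original water: 919.6(T − 29.4)
1020.8 T = 54692 + 10116 + 27036 = 91844
T ≈ 89.98 °C — below 100 °C, confirming all the steam condensed.

T_f ≈ 90.0 °C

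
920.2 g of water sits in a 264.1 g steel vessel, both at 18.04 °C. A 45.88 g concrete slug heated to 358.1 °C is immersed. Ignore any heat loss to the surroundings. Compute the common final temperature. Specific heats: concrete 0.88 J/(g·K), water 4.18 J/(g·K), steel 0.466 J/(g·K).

T_f ≈ 21.5 °C

Taking heat into each body as positive, Σ m c ΔT = 0:
45.88·0.88·(T − 358.1) + 920.2·4.18·(T − 18.04) + 264.1·0.466·(T − 18.04) = 0
40.37(T − 358.1) + 3846.4(T − 18.04) + 123.07(T − 18.04) = 0
4009.9 T = 86068
T ≈ 21.46 °C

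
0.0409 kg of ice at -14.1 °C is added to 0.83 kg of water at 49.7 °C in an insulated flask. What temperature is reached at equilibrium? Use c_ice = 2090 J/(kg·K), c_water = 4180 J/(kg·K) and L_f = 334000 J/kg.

Let T be the final temperature. ΣQ_i = 0:
warm ice to 0 °C: 0.0409×2090×(0 − (-14.1)) = 1205.3
  fusion: m_ice L_f = 0.0409×334000 = 13661
  meltwater 0→T: 0.0409×4180×T = 170.96 T
  water: 3469.4(T − 49.7)
3640.4 T = 172429 − 14866 = 157563
T ≈ 43.28 °C. Since T > 0 °C, the all-ice-melts assumption holds.

T_f ≈ 43.3 °C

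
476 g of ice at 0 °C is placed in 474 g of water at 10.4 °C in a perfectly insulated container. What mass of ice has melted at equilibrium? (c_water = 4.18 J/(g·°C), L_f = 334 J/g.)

Cooling the water to 0 °C releases 474·4.18·10.4 = 20606 J.
Melting all 476 g of ice would need 476·334 = 158984 J.
20606 J < 158984 J, so only part of the ice melts and the system sits at 0 °C.
m_melted·334 = 20606  ⇒  m_melted ≈ 61.69 g.

m_melted ≈ 61.7 g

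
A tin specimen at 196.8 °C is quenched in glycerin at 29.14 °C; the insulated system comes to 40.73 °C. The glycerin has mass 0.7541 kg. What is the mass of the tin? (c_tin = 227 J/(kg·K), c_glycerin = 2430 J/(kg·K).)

m ≈ 0.599 kg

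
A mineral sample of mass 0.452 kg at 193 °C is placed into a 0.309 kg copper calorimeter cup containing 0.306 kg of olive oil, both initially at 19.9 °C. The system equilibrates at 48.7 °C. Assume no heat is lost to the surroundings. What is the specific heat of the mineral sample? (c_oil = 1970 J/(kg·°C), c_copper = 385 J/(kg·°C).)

c ≈ 319 J/(kg·°C)

Energy conservation, ΣQ = 0:
0.452×c×(48.7 − 193) + 0.306×1970×(48.7 − 19.9) + 0.309×385×(48.7 − 19.9) = 0
-65.22 c = -20787
c = -20787/-65.22 ≈ 318.7 J/(kg·°C)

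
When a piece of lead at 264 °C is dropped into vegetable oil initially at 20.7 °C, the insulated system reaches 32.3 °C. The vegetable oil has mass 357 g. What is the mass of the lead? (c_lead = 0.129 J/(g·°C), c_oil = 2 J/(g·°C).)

m ≈ 277 g

|Q_lead| = |Q_oil|:
m·0.129·(264 − 32.3) = 357·2·(32.3 − 20.7)
29.89 m = 8282.4  ⇒  m ≈ 277.1 g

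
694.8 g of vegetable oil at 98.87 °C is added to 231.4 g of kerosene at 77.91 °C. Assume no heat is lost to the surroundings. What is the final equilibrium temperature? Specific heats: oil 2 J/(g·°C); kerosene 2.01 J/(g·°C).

T_f ≈ 93.6 °C

T_f is the heat-capacity-weighted average of the initial temperatures:
T_f = (1389.6×98.87 + 465.11×77.91) / (1389.6 + 465.11)
    = 173627 / 1854.7 ≈ 93.61 °C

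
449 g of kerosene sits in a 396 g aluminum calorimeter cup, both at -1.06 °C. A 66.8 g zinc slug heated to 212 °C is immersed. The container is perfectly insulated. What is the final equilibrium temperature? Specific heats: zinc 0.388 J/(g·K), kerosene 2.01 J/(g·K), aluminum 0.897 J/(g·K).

Conservation of energy gives ΣQ = 0:
66.8*0.388*(T − 212) + 449*2.01*(T − (-1.06)) + 396*0.897*(T − (-1.06)) = 0
1283.6 T = 4161.5
T ≈ 3.24 °C

T_f ≈ 3.2 °C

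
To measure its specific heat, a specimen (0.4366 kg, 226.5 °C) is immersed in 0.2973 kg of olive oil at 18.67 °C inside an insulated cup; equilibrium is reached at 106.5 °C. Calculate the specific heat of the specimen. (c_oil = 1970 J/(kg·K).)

Heat lost by the specimen = heat gained by the oil:
0.4366·c·(226.5 − 106.5) = 0.2973·1970·(106.5 − 18.67)
52.39 c = 51440  ⇒  c ≈ 981.8 J/(kg·K)

c ≈ 982 J/(kg·K)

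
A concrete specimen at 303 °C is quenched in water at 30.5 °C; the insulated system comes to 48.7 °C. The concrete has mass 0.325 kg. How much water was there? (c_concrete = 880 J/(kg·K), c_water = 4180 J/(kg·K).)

m ≈ 0.956 kg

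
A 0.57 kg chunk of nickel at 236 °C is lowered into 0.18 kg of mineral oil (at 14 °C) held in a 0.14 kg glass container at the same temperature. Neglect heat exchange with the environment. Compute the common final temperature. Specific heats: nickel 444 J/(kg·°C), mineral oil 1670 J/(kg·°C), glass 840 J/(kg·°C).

T_f ≈ 97.7 °C

Setting the total heat transfer to zero:
0.57·444·(T − 236) + 0.18·1670·(T − 14) + 0.14·840·(T − 14) = 0
253.08(T − 236) + 300.6(T − 14) + 117.6(T − 14) = 0
(253.08 + 300.6 + 117.6) T = 253.08·236 + 300.6·14 + 117.6·14
T = 65582/671.28 ≈ 97.70 °C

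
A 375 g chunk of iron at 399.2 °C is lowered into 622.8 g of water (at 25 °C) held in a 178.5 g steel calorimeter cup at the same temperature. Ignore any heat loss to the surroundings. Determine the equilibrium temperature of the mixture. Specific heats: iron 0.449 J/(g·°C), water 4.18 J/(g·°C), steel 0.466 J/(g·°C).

T_f ≈ 47.1 °C

Heat gained plus heat lost sum to zero:
375·0.449·(T − 399.2) + 622.8·4.18·(T − 25) + 178.5·0.466·(T − 25) = 0
168.38(T − 399.2) + 2603.3(T − 25) + 83.18(T − 25) = 0
(168.38 + 2603.3 + 83.18) T = 168.38·399.2 + 2603.3·25 + 83.18·25
T ≈ 47.07 °C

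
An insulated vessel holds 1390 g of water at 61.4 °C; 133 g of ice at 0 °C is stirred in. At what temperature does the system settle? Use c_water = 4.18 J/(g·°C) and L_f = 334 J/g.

Sum of m c ΔT and latent-heat terms is zero:
latent heat to melt: 133×334 = 44422; meltwater 0→T: 133×4.18×T = 555.94 T; water cools: 1390×4.18×(T − 61.4) = 5810.2(T − 61.4)
6366.1 T = 356746 − 44422 = 312324
T ≈ 49.06 °C. Since T > 0 °C, the all-ice-melts assumption holds.

T_f ≈ 49.1 °C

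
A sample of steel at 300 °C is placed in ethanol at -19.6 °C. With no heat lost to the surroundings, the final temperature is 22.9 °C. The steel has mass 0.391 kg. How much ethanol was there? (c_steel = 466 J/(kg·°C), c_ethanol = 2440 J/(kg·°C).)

Heat lost by the steel = heat gained by the ethanol:
0.391×466×(300 − 22.9) = m×2440×(22.9 − (-19.6))
103700 m = 50489  ⇒  m ≈ 0.4869 kg

m ≈ 0.487 kg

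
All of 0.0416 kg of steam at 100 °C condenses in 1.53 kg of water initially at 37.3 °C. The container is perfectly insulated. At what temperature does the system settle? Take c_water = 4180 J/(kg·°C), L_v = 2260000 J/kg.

T_f ≈ 53.3 °C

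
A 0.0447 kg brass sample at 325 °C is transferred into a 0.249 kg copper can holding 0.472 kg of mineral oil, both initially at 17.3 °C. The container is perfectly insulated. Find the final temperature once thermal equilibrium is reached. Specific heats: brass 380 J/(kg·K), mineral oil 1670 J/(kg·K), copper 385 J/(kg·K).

Let T be the final temperature. ΣQ_i = 0:
0.0447×380×(T − 325) + 0.472×1670×(T − 17.3) + 0.249×385×(T − 17.3) = 0
(16.99 + 788.24 + 95.86) T = 16.99×325 + 788.24×17.3 + 95.86×17.3
T = 20815 / 901.09 = 23.1 °C

T_f ≈ 23.1 °C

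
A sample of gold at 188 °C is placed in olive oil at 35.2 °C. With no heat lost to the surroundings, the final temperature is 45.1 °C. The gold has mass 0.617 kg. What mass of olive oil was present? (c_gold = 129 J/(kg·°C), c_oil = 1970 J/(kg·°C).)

m ≈ 0.583 kg

Heat lost by the gold = heat gained by the oil:
0.617×129×(188 − 45.1) = m×1970×(45.1 − 35.2)
19503 m = 11374  ⇒  m ≈ 0.5832 kg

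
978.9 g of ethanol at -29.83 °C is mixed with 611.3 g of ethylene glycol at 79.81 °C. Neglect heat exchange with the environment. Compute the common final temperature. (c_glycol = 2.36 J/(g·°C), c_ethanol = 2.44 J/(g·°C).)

|Q_glycol| = |Q_ethanol|:
611.3*2.36*(79.81 − T) = 978.9*2.44*(T − (-29.83))
1442.7(79.81 − T) = 2388.5(T − (-29.83))
3831.2 T = 43890  ⇒  T ≈ 11.46 °C

T_f ≈ 11.5 °C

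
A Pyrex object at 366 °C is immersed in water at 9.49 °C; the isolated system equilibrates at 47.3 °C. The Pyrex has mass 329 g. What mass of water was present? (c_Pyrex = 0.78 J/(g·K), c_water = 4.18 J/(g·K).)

m ≈ 517 g

Heat lost by the Pyrex = heat gained by the water:
329×0.78×(366 − 47.3) = m×4.18×(47.3 − 9.49)
158.05 m = 81785  ⇒  m ≈ 517.5 g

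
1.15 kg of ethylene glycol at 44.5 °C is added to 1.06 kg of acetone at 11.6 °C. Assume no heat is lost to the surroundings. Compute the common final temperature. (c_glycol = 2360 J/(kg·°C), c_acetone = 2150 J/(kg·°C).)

T_f ≈ 29.5 °C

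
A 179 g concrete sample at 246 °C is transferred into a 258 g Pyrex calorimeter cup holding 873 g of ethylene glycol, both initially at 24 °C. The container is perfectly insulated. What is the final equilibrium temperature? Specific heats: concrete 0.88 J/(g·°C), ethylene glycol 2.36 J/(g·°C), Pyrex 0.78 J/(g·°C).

T_f ≈ 38.5 °C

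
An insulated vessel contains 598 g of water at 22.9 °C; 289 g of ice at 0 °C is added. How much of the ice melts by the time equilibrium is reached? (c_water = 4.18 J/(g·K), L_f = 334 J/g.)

Heat available from the water dropping to 0 °C: 598×4.18×22.9 = 57242 J.
Fully melting the ice requires m_ice L_f = 289×334 = 96526 J.
57242 J < 96526 J, so only part of the ice melts and the system sits at 0 °C.
m_melt = 57242 / L_f = 171.4 g.

m_melted ≈ 171 g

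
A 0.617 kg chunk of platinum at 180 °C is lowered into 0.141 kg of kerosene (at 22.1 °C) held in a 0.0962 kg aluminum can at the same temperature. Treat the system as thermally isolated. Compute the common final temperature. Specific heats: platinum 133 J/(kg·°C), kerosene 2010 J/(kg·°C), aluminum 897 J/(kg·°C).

T_f ≈ 50.8 °C

Let T be the final temperature. ΣQ_i = 0:
0.617×133×(T − 180) + 0.141×2010×(T − 22.1) + 0.0962×897×(T − 22.1) = 0
451.76 T = 22941
T ≈ 50.78 °C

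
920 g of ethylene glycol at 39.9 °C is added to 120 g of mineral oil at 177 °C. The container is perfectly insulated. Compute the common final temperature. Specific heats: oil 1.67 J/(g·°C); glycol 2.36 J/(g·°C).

T_f ≈ 51.5 °C

With ΣQ=0 the equilibrium temperature is the m·c-weighted mean:
T_f = (200.4×177 + 2171.2×39.9) / (200.4 + 2171.2)
    = 122102 / 2371.6 ≈ 51.48 °C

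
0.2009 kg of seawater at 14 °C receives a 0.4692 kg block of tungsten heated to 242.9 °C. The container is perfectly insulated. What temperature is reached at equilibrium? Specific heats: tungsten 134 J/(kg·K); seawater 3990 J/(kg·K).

T_f ≈ 30.6 °C

Heat gained plus heat lost sum to zero:
0.4692×134×(T − 242.9) + 0.2009×3990×(T − 14) = 0
62.87(T − 242.9) + 801.59(T − 14) = 0
864.46 T = 26494
T = 26494 / 864.46 = 30.6 °C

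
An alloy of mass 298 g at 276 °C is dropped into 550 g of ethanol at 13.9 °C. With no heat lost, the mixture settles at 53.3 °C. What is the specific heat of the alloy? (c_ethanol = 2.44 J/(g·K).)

c ≈ 0.797 J/(g·K)

Conservation of energy gives ΣQ = 0:
298×c×(53.3 − 276) + 550×2.44×(53.3 − 13.9) = 0
-66365 c = -52875
c = -52875/-66365 ≈ 0.7967 J/(g·K)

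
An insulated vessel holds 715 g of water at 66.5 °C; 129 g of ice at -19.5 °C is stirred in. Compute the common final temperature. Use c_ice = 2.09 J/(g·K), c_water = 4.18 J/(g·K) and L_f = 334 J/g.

T_f ≈ 42.6 °C

Sum of m c ΔT and latent-heat terms is zero:
warm ice to 0 °C: 129×2.09×(0 − (-19.5)) = 5257.4
  latent heat to melt: 129×334 = 43086
  meltwater 0→T: 129×4.18×T = 539.22 T
  water: 2988.7(T − 66.5)
3527.9 T = 198749 − 48343 = 150405
T ≈ 42.63 °C — above 0 °C, consistent with complete melting.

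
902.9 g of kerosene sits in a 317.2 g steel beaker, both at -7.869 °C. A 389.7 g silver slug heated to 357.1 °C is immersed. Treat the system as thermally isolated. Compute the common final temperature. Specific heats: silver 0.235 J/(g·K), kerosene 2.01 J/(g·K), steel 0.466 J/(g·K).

With ΣQ=0 the equilibrium temperature is the m·c-weighted mean:
T_f = (91.58·357.1 + 1814.8·(-7.869) + 147.82·(-7.869)) / (91.58 + 1814.8 + 147.82)
    = 17259 / 2054.2 ≈ 8.40 °C

T_f ≈ 8.4 °C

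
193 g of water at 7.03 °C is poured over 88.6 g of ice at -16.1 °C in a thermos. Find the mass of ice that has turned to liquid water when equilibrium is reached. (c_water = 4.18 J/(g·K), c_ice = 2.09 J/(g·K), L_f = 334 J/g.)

Water can give up m c ΔT = 193·4.18·7.03 = 5671.4 J before reaching 0 °C.
Of that, 88.6·2.09·16.1 = 2981.3 J goes to bring the ice to 0 °C, leaving 2690.1 J.
Fully melting the ice requires m_ice L_f = 88.6·334 = 29592 J.
Since 2690.1 < 29592 J, not all the ice melts; equilibrium is at 0 °C.
Mass melted = 2690.1/334 ≈ 8.054 g.

m_melted ≈ 8.05 g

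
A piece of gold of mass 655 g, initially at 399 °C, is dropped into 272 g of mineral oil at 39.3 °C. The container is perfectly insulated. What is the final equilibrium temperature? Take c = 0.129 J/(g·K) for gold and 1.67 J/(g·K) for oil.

T_f ≈ 95.7 °C

Heat lost by the gold equals heat gained by the oil:
655×0.129×(399 − T) = 272×1.67×(T − 39.3)
84.5(399 − T) = 454.24(T − 39.3)
538.74 T = 51565  ⇒  T ≈ 95.72 °C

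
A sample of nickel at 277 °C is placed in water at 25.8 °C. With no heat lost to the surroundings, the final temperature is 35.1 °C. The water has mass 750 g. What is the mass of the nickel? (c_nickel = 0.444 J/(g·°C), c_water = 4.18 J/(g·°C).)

Heat lost by the nickel = heat gained by the water:
m·0.444·(277 − 35.1) = 750·4.18·(35.1 − 25.8)
107.4 m = 29156  ⇒  m ≈ 271.5 g

m ≈ 271 g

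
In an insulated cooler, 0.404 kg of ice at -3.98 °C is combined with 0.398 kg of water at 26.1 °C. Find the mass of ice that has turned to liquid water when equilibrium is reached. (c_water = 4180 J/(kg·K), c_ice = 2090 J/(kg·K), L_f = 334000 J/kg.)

Cooling the water to 0 °C releases 0.398×4180×26.1 = 43421 J.
Of that, 0.404×2090×3.98 = 3360.6 J goes to bring the ice to 0 °C, leaving 40060 J.
To melt every bit of ice: 0.404×334000 = 134936 J.
That's not enough to melt it all — equilibrium is at 0 °C with ice remaining.
Mass melted = 40060/334000 ≈ 0.1199 kg.

m_melted ≈ 0.12 kg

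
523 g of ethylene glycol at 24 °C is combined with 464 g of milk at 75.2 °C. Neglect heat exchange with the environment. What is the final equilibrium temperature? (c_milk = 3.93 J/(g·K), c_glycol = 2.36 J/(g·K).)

Heat gained plus heat lost sum to zero:
464·3.93·(T − 75.2) + 523·2.36·(T − 24) = 0
1823.5(T − 75.2) + 1234.3(T − 24) = 0
(1823.5 + 1234.3) T = 1823.5·75.2 + 1234.3·24
T = 166751 / 3057.8 = 54.5 °C

T_f ≈ 54.5 °C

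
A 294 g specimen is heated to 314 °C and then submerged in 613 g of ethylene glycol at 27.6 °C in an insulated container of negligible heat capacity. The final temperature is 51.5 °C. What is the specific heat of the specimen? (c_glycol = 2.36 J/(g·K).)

c ≈ 0.448 J/(g·K)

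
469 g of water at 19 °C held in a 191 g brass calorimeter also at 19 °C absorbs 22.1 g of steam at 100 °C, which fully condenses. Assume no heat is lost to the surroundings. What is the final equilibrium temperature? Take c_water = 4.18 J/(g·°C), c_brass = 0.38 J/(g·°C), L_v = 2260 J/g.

T_f ≈ 46.0 °C

Conservation of energy gives ΣQ = 0:
condense steam: −22.1×2260 = −49946
  condensate cools 100→T: 22.1×4.18×(T − 100) = 92.38(T − 100)
  water warms: 469×4.18×(T − 19) = 1960.4(T − 19)
  brass cup: 191×0.38×(T − 19) = 72.58(T − 19)
2125.4 T = 49946 + 9237.8 + 38627 = 97811
T ≈ 46.02 °C, under the boiling point, so the assumption holds.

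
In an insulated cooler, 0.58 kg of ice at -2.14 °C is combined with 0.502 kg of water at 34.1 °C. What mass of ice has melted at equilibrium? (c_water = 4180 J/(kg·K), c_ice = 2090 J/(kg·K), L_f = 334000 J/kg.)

m_melted ≈ 0.206 kg

Heat available from the water dropping to 0 °C: 0.502×4180×34.1 = 71554 J.
Warming the ice to 0 °C takes 0.58×2090×2.14 = 2594.1 J, leaving 68960 J for melting.
Melting all 0.58 kg of ice would need 0.58×334000 = 193720 J.
That's not enough to melt it all — equilibrium is at 0 °C with ice remaining.
m_melted×334000 = 68960  ⇒  m_melted ≈ 0.2065 kg.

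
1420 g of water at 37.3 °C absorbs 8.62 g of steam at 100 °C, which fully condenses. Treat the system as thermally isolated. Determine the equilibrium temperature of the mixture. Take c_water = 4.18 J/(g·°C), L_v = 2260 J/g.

T_f ≈ 40.9 °C

Conservation of energy gives ΣQ = 0:
condense steam: −8.62·2260 = −19481
  condensed water 100 °C→T: 36.03(T − 100)
  original water: 5935.6(T − 37.3)
5971.6 T = 19481 + 3603.2 + 221398 = 244482
T ≈ 40.94 °C (< 100 °C, so full condensation is consistent).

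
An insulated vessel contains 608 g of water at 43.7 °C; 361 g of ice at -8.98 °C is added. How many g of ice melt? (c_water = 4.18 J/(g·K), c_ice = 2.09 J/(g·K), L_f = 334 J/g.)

Water can give up m c ΔT = 608·4.18·43.7 = 111061 J before reaching 0 °C.
Warming the ice to 0 °C takes 361·2.09·8.98 = 6775.3 J, leaving 104286 J for melting.
To melt every bit of ice: 361·334 = 120574 J.
Since 104286 < 120574 J, not all the ice melts; equilibrium is at 0 °C.
m_melt = 104286 / L_f = 312.2 g.

m_melted ≈ 312 g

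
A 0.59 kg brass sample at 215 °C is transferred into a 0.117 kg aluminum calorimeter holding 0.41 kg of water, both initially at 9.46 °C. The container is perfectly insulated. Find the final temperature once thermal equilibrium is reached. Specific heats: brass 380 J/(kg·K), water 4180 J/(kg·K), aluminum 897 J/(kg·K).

T_f ≈ 32.0 °C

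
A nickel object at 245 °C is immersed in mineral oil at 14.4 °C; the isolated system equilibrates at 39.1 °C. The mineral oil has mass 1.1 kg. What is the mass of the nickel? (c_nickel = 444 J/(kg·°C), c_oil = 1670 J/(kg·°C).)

Heat lost by the nickel = heat gained by the oil:
m·444·(245 − 39.1) = 1.1·1670·(39.1 − 14.4)
91420 m = 45374  ⇒  m ≈ 0.4963 kg

m ≈ 0.496 kg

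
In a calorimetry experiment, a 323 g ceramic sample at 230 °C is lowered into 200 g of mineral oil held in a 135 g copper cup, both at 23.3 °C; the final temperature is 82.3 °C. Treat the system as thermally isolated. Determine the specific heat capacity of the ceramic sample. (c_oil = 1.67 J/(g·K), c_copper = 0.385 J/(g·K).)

c ≈ 0.477 J/(g·K)

Setting the total heat transfer to zero:
323×c×(82.3 − 230) + 200×1.67×(82.3 − 23.3) + 135×0.385×(82.3 − 23.3) = 0
-47707 c = -22773
c = -22773/-47707 ≈ 0.4773 J/(g·K)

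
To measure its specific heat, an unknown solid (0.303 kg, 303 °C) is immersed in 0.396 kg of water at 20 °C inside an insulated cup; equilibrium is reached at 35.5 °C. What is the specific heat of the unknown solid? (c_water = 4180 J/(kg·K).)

Heat lost by the unknown solid = heat gained by the water:
0.303×c×(303 − 35.5) = 0.396×4180×(35.5 − 20)
81.05 c = 25657  ⇒  c ≈ 316.5 J/(kg·K)

c ≈ 317 J/(kg·K)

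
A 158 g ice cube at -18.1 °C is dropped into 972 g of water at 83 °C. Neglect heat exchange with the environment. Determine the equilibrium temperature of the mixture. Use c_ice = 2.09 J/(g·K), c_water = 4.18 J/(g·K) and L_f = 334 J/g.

T_f ≈ 59.0 °C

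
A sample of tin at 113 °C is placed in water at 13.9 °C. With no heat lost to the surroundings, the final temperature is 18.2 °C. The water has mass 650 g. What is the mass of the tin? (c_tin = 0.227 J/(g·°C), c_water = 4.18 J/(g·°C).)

Net heat exchanged in the isolated system is zero:
m×0.227×(18.2 − 113) + 650×4.18×(18.2 − 13.9) = 0
-21.52 m = -11683
m = -11683/-21.52 ≈ 542.9 g

m ≈ 543 g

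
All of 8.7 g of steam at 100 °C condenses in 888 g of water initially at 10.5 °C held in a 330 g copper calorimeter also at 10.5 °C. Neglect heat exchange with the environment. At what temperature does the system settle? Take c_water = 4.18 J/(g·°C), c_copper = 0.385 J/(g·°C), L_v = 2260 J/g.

Heat gained plus heat lost sum to zero:
condense steam: −8.7×2260 = −19662
  condensed water 100 °C→T: 36.37(T − 100)
  water warms: 888×4.18×(T − 10.5) = 3711.8(T − 10.5)
  cup: 127.05(T − 10.5)
3875.3 T = 19662 + 3636.6 + 40308 = 63607
T ≈ 16.41 °C (< 100 °C, so full condensation is consistent).

T_f ≈ 16.4 °C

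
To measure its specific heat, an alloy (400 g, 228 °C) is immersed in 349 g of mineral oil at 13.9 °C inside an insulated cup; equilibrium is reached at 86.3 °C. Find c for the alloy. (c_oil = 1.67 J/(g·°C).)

c ≈ 0.744 J/(g·°C)

m_s c (T_s − T_f) = m_oil c_oil (T_f − T_0):
400×c×(228 − 86.3) = 349×1.67×(86.3 − 13.9)
56680 c = 42197  ⇒  c ≈ 0.7445 J/(g·°C)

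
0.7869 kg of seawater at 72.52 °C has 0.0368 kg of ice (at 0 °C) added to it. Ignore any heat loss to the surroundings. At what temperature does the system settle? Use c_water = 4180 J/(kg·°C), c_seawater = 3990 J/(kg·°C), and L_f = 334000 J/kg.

Sum of m c ΔT and latent-heat terms is zero:
latent heat to melt: 0.0368×334000 = 12291
  meltwater 0→T: 0.0368×4180×T = 153.82 T
  seawater: 3139.7(T − 72.52)
3293.6 T = 227693 − 12291 = 215402
T ≈ 65.40 °C — above 0 °C, consistent with complete melting.

T_f ≈ 65.4 °C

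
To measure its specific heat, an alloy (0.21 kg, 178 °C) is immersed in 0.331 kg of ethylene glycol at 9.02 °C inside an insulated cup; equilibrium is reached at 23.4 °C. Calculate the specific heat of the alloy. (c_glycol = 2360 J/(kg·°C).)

m_s c (T_s − T_f) = m_glycol c_glycol (T_f − T_0):
0.21×c×(178 − 23.4) = 0.331×2360×(23.4 − 9.02)
32.47 c = 11233  ⇒  c ≈ 346 J/(kg·°C)

c ≈ 346 J/(kg·°C)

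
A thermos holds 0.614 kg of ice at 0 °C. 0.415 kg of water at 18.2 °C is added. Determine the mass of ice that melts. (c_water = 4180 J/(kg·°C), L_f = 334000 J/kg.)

m_melted ≈ 0.0945 kg

Heat available from the water dropping to 0 °C: 0.415×4180×18.2 = 31572 J.
To melt every bit of ice: 0.614×334000 = 205076 J.
That's not enough to melt it all — equilibrium is at 0 °C with ice remaining.
m_melted×334000 = 31572  ⇒  m_melted ≈ 0.09453 kg.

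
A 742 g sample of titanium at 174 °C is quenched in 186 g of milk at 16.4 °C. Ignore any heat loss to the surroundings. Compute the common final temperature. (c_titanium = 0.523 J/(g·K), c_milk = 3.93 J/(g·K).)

T_f ≈ 71.1 °C

With ΣQ=0 the equilibrium temperature is the m·c-weighted mean:
T_f = (388.07×174 + 730.98×16.4) / (388.07 + 730.98)
    = 79512 / 1119 ≈ 71.05 °C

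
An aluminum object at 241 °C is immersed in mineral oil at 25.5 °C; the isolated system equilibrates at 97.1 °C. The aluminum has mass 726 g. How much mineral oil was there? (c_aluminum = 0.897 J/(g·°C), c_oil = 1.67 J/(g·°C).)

m ≈ 784 g

|Q_aluminum| = |Q_oil|:
726×0.897×(241 − 97.1) = m×1.67×(97.1 − 25.5)
119.57 m = 93711  ⇒  m ≈ 783.7 g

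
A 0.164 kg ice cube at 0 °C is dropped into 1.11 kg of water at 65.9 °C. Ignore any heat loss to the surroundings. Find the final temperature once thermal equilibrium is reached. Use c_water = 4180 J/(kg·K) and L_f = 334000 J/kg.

T_f ≈ 47.1 °C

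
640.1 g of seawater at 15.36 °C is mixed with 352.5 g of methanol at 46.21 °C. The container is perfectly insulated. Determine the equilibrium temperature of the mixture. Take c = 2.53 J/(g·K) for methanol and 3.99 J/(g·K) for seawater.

T_f ≈ 23.3 °C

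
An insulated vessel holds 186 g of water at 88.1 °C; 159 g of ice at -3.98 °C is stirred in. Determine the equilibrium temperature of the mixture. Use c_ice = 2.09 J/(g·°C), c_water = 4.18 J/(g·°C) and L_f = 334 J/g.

Energy conservation, ΣQ = 0:
ice -3.98→0 °C: 159×2.09×3.98 = 1322.6
  latent heat to melt: 159×334 = 53106
  warm the meltwater: 664.62 T
  water: 777.48(T − 88.1)
1442.1 T = 68496 − 54429 = 14067
T ≈ 9.75 °C — above 0 °C, consistent with complete melting.

T_f ≈ 9.8 °C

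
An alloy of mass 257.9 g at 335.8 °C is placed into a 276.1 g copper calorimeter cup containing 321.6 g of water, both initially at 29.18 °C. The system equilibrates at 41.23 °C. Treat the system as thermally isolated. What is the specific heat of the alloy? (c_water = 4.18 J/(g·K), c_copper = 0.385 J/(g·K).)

c ≈ 0.23 J/(g·K)

Taking heat into each body as positive, Σ m c ΔT = 0:
257.9×c×(41.23 − 335.8) + 321.6×4.18×(41.23 − 29.18) + 276.1×0.385×(41.23 − 29.18) = 0
-75970 c = -17480
c = -17480/-75970 ≈ 0.2301 J/(g·K)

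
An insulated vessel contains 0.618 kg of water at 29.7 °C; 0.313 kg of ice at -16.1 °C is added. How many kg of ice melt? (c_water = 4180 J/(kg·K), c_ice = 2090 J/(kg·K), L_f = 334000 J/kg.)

m_melted ≈ 0.198 kg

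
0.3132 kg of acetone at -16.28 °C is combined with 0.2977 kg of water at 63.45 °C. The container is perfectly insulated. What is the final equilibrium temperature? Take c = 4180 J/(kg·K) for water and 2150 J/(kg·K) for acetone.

Heat lost by the water equals heat gained by the acetone:
0.2977*4180*(63.45 − T) = 0.3132*2150*(T − (-16.28))
1244.4(63.45 − T) = 673.38(T − (-16.28))
1917.8 T = 67994  ⇒  T ≈ 35.45 °C

T_f ≈ 35.5 °C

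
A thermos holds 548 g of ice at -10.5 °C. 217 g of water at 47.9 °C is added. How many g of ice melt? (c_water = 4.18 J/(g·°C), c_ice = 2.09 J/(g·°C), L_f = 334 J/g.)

Heat available from the water dropping to 0 °C: 217×4.18×47.9 = 43448 J.
Of that, 548×2.09×10.5 = 12026 J goes to bring the ice to 0 °C, leaving 31422 J.
Melting all 548 g of ice would need 548×334 = 183032 J.
Since 31422 < 183032 J, not all the ice melts; equilibrium is at 0 °C.
m_melted×334 = 31422  ⇒  m_melted ≈ 94.08 g.

m_melted ≈ 94.1 g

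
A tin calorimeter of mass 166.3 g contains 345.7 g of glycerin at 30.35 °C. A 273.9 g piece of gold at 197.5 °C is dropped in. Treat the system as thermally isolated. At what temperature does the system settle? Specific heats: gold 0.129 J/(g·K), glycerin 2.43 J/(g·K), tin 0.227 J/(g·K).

T_f ≈ 36.8 °C

Conservation of energy gives ΣQ = 0:
273.9×0.129×(T − 197.5) + 345.7×2.43×(T − 30.35) + 166.3×0.227×(T − 30.35) = 0
35.33(T − 197.5) + 840.05(T − 30.35) + 37.75(T − 30.35) = 0
913.13 T = 33620
T = 33620/913.13 ≈ 36.82 °C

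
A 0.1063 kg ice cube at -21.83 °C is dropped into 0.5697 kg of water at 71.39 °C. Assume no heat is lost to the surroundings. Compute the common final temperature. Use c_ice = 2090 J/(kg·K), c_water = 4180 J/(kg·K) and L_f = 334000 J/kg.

T_f ≈ 45.9 °C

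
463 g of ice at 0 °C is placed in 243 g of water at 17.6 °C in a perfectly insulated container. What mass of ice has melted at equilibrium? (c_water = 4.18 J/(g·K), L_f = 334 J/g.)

Heat available from the water dropping to 0 °C: 243·4.18·17.6 = 17877 J.
To melt every bit of ice: 463·334 = 154642 J.
Since 17877 < 154642 J, not all the ice melts; equilibrium is at 0 °C.
m_melt = 17877 / L_f = 53.52 g.

m_melted ≈ 53.5 g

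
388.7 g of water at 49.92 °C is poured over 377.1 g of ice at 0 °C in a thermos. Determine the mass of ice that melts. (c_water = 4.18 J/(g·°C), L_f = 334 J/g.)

m_melted ≈ 243 g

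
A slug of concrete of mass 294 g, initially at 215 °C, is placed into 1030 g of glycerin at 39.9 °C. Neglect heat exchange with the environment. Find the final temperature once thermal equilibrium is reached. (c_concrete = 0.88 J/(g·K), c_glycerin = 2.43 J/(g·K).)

T_f is the heat-capacity-weighted average of the initial temperatures:
T_f = (258.72×215 + 2502.9×39.9) / (258.72 + 2502.9)
    = 155491 / 2761.6 ≈ 56.30 °C

T_f ≈ 56.3 °C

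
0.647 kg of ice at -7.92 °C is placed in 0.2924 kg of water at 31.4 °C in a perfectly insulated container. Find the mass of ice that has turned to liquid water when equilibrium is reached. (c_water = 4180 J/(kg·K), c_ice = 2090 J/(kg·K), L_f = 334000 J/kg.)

m_melted ≈ 0.0828 kg

Cooling the water to 0 °C releases 0.2924·4180·31.4 = 38378 J.
Of that, 0.647·2090·7.92 = 10710 J goes to bring the ice to 0 °C, leaving 27668 J.
Fully melting the ice requires m_ice L_f = 0.647·334000 = 216098 J.
27668 J < 216098 J, so only part of the ice melts and the system sits at 0 °C.
Mass melted = 27668/334000 ≈ 0.08284 kg.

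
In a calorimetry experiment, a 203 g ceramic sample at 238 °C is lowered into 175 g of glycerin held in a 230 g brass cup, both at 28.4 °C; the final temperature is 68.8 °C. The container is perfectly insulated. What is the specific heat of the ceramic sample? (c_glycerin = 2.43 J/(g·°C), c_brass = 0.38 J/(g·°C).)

c ≈ 0.603 J/(g·°C)

Let T be the final temperature. ΣQ_i = 0:
203×c×(68.8 − 238) + 175×2.43×(68.8 − 28.4) + 230×0.38×(68.8 − 28.4) = 0
-34348 c = -20711
c = -20711/-34348 ≈ 0.603 J/(g·°C)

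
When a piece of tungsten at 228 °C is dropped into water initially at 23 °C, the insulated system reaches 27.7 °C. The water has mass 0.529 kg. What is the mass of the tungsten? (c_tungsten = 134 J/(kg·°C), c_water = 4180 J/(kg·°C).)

|Q_tungsten| = |Q_water|:
m×134×(228 − 27.7) = 0.529×4180×(27.7 − 23)
26840 m = 10393  ⇒  m ≈ 0.3872 kg

m ≈ 0.387 kg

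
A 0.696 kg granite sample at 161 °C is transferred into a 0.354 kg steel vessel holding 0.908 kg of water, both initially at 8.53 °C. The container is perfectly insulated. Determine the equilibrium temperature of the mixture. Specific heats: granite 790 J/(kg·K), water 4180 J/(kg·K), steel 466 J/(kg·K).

T_f ≈ 27.1 °C

Setting the total heat transfer to zero:
0.696×790×(T − 161) + 0.908×4180×(T − 8.53) + 0.354×466×(T − 8.53) = 0
4510.2 T = 122306
T ≈ 27.12 °C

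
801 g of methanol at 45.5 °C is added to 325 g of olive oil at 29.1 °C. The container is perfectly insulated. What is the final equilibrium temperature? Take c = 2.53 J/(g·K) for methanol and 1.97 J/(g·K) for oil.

T_f ≈ 41.6 °C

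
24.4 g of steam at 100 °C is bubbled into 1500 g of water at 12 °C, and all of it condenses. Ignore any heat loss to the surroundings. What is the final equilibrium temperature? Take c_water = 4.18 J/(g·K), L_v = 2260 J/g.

T_f ≈ 22.1 °C

Setting the total heat transfer to zero:
condense steam: −24.4×2260 = −55144; condensate cools 100→T: 24.4×4.18×(T − 100) = 101.99(T − 100); water warms: 1500×4.18×(T − 12) = 6270(T − 12)
6372 T = 55144 + 10199 + 75240 = 140583
T ≈ 22.06 °C, under the boiling point, so the assumption holds.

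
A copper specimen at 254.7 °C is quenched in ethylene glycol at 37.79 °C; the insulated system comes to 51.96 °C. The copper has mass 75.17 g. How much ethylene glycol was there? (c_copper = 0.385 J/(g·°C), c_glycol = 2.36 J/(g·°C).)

|Q_copper| = |Q_glycol|:
75.17×0.385×(254.7 − 51.96) = m×2.36×(51.96 − 37.79)
33.44 m = 5867.4  ⇒  m ≈ 175.5 g

m ≈ 175 g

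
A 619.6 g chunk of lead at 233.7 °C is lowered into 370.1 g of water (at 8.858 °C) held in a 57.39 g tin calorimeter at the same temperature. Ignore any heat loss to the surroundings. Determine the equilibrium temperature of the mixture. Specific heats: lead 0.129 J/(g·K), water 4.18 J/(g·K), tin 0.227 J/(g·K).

T_f ≈ 19.8 °C

T_f is the heat-capacity-weighted average of the initial temperatures:
T_f = (79.93·233.7 + 1547·8.858 + 13.03·8.858) / (79.93 + 1547 + 13.03)
    = 32498 / 1640 ≈ 19.82 °C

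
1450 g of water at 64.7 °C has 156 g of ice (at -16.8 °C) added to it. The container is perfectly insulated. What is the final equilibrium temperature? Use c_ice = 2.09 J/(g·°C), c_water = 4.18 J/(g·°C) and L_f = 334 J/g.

T_f ≈ 49.8 °C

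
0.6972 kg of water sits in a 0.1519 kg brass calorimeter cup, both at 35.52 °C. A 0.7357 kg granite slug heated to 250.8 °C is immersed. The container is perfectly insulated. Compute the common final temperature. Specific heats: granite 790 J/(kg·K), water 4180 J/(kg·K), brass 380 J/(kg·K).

T_f ≈ 70.7 °C

T_f is the heat-capacity-weighted average of the initial temperatures:
T_f = (581.2·250.8 + 2914.3·35.52 + 57.72·35.52) / (581.2 + 2914.3 + 57.72)
    = 251332 / 3553.2 ≈ 70.73 °C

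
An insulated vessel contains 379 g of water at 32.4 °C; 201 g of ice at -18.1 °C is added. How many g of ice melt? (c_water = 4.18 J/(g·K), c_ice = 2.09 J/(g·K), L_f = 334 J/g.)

Heat available from the water dropping to 0 °C: 379·4.18·32.4 = 51329 J.
Warming the ice to 0 °C takes 201·2.09·18.1 = 7603.6 J, leaving 43725 J for melting.
Fully melting the ice requires m_ice L_f = 201·334 = 67134 J.
43725 J < 67134 J, so only part of the ice melts and the system sits at 0 °C.
m_melted·334 = 43725  ⇒  m_melted ≈ 130.9 g.

m_melted ≈ 131 g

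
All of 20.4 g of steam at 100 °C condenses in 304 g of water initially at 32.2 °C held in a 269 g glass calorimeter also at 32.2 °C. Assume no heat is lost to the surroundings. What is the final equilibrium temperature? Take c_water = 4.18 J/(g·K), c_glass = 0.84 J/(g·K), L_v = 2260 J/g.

Energy conservation, ΣQ = 0:
condense steam: −20.4×2260 = −46104
  condensate cools 100→T: 20.4×4.18×(T − 100) = 85.27(T − 100)
  original water: 1270.7(T − 32.2)
  cup: 225.96(T − 32.2)
1582 T = 46104 + 8527.2 + 48193 = 102824
T ≈ 65.00 °C — below 100 °C, confirming all the steam condensed.

T_f ≈ 65.0 °C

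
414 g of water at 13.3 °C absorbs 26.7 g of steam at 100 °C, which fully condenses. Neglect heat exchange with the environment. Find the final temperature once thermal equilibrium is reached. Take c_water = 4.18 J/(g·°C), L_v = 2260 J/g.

T_f ≈ 51.3 °C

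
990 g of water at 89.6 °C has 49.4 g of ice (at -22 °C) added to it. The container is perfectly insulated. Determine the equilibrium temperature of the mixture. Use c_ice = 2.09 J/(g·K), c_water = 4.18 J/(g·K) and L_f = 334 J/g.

T_f ≈ 81.0 °C

Let T be the final temperature. ΣQ_i = 0:
ice -22→0 °C: 49.4×2.09×22 = 2271.4; fusion: m_ice L_f = 49.4×334 = 16500; warm the meltwater: 206.49 T; water cools: 990×4.18×(T − 89.6) = 4138.2(T − 89.6)
4344.7 T = 370783 − 18771 = 352012
T ≈ 81.02 °C. Since T > 0 °C, the all-ice-melts assumption holds.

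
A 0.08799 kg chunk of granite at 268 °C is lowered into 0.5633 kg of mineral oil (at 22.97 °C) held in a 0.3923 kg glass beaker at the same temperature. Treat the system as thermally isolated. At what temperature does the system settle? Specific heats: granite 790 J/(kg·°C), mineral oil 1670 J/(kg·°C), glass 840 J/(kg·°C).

T_f ≈ 35.7 °C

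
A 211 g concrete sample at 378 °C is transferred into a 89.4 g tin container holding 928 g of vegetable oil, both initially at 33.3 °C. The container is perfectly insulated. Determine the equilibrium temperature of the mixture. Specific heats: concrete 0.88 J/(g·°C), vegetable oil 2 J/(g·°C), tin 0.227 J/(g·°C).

T_f ≈ 64.3 °C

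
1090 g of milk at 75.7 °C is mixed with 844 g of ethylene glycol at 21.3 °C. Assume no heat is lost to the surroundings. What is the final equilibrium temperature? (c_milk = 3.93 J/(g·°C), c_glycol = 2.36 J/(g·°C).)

T_f ≈ 58.4 °C

Heat gained plus heat lost sum to zero:
1090×3.93×(T − 75.7) + 844×2.36×(T − 21.3) = 0
4283.7(T − 75.7) + 1991.8(T − 21.3) = 0
6275.5 T = 366702
T ≈ 58.43 °C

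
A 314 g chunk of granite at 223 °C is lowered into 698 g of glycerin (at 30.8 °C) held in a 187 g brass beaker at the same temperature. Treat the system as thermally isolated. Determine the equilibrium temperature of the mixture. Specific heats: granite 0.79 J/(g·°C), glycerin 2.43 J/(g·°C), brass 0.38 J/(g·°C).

T_f = Σ m_i c_i T_i / Σ m_i c_i:
T_f = (248.06×223 + 1696.1×30.8 + 71.06×30.8) / (248.06 + 1696.1 + 71.06)
    = 109747 / 2015.3 ≈ 54.46 °C

T_f ≈ 54.5 °C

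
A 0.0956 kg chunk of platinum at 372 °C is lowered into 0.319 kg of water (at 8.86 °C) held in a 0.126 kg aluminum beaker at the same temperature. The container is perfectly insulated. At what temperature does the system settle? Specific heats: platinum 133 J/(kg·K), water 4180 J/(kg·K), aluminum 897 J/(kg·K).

T_f ≈ 12.0 °C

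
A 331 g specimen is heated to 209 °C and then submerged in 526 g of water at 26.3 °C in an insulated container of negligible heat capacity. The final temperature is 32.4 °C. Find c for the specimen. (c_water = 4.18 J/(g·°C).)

c ≈ 0.229 J/(g·°C)

Setting the total heat transfer to zero:
331×c×(32.4 − 209) + 526×4.18×(32.4 − 26.3) = 0
-58455 c = -13412
c = -13412/-58455 ≈ 0.2294 J/(g·°C)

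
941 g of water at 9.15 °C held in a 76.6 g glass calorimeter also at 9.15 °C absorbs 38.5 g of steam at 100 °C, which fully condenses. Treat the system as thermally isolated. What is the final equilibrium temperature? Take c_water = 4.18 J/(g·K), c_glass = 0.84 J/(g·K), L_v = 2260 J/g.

Conservation of energy gives ΣQ = 0:
steam→water at 100 °C releases m L_v = 38.5×2260 = 87010
  condensed water 100 °C→T: 160.93(T − 100)
  original water: 3933.4(T − 9.15)
  cup: 64.34(T − 9.15)
4158.7 T = 87010 + 16093 + 36579 = 139682
T ≈ 33.59 °C — below 100 °C, confirming all the steam condensed.

T_f ≈ 33.6 °C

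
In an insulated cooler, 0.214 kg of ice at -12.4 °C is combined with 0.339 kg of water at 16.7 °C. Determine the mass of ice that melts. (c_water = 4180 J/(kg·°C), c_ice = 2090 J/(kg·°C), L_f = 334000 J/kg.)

Cooling the water to 0 °C releases 0.339×4180×16.7 = 23664 J.
Warming the ice to 0 °C takes 0.214×2090×12.4 = 5546 J, leaving 18118 J for melting.
Fully melting the ice requires m_ice L_f = 0.214×334000 = 71476 J.
18118 J < 71476 J, so only part of the ice melts and the system sits at 0 °C.
Mass melted = 18118/334000 ≈ 0.05425 kg.

m_melted ≈ 0.0542 kg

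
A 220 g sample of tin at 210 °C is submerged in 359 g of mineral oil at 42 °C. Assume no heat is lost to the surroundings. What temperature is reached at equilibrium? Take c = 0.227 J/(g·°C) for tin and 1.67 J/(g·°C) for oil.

Energy conservation, ΣQ = 0:
220*0.227*(T − 210) + 359*1.67*(T − 42) = 0
49.94(T − 210) + 599.53(T − 42) = 0
649.47 T = 35668
T = 35668 / 649.47 = 54.9 °C

T_f ≈ 54.9 °C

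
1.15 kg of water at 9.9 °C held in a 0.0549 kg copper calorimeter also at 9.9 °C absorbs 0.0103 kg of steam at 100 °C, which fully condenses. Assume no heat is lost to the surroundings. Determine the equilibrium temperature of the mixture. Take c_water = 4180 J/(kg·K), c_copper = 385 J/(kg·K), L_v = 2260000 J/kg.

T_f ≈ 15.5 °C

Let T be the final temperature. ΣQ_i = 0:
steam→water at 100 °C releases m L_v = 0.0103×2260000 = 23278
  condensed water 100 °C→T: 43.05(T − 100)
  water warms: 1.15×4180×(T − 9.9) = 4807(T − 9.9)
  cup: 21.14(T − 9.9)
4871.2 T = 23278 + 4305.4 + 47799 = 75382
T ≈ 15.48 °C (< 100 °C, so full condensation is consistent).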